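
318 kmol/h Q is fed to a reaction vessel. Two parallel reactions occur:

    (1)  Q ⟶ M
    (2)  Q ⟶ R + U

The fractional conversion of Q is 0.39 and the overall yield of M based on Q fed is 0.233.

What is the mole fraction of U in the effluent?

Yield of M: 1ξ₁ / 318 = 0.233 → ξ₁ = 74.09 kmol/h.
Conversion of Q: 1ξ₁ + 1ξ₂ = 0.39 × 318 = 124 → ξ₂ = 49.93 kmol/h.
Outlet amounts (n = n₀ + Σ ν·ξ):
  Q: 318 − 1(74.09) − 1(49.93) = 194
  M: 0 + 1(74.09) = 74.09
  R: 0 + 1(49.93) = 49.93
  U: 0 + 1(49.93) = 49.93
Total out = 367.9 kmol/h; y_U = 49.93 / 367.9 = 0.1357.

0.136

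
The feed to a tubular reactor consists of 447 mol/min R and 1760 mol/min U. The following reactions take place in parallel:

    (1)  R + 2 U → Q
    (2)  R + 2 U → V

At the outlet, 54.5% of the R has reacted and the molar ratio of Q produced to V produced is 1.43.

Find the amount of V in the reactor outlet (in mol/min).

Conversion of R: R consumed = 0.545 × 447 = 243.6 mol/min = 1ξ₁ + 1ξ₂.
Selectivity: 1ξ₁ / (1ξ₂) = 1.43 → ξ₁ = 1.43 ξ₂.
Substitute: (1·1.43 + 1) ξ₂ = 243.6 → ξ₂ = 100.3 mol/min, ξ₁ = 143.4 mol/min.
Outlet amounts (n = n₀ + Σ ν·ξ):
  R: 447 − 1(143.4) − 1(100.3) = 203.4
  U: 1760 − 2(143.4) − 2(100.3) = 1273
  Q: 0 + 1(143.4) = 143.4
  V: 0 + 1(100.3) = 100.3

100 mol/min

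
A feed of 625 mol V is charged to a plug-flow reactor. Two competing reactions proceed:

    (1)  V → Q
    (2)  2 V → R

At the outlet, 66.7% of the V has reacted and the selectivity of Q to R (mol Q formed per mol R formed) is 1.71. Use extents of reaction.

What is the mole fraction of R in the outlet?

0.219

Conversion of V: V consumed = 0.667 × 625 = 416.9 mol = 1ξ₁ + 2ξ₂.
Selectivity: 1ξ₁ / (1ξ₂) = 1.71 → ξ₁ = 1.71 ξ₂.
Substitute: (1·1.71 + 2) ξ₂ = 416.9 → ξ₂ = 112.4 mol, ξ₁ = 192.1 mol.
Outlet amounts (n = n₀ + Σ ν·ξ):
  V: 625 − 1(192.1) − 2(112.4) = 208.1
  Q: 0 + 1(192.1) = 192.1
  R: 0 + 1(112.4) = 112.4
Total out = 512.6 mol; y_R = 112.4 / 512.6 = 0.2192.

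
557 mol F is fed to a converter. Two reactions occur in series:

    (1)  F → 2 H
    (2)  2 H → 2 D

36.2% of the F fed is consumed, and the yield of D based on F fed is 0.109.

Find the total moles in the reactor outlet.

759 mol

Conversion of F: F consumed = 1ξ₁ = 0.362 × 557 → ξ₁ = 201.6 mol.
Yield of D: 2ξ₂ / 557 = 0.109 → ξ₂ = 30.36 mol.
Outlet amounts (n = n₀ + Σ ν·ξ):
  F: 557 − 1(201.6) = 355.4
  H: 0 + 2(201.6) − 2(30.36) = 342.6
  D: 0 + 2(30.36) = 60.71
Total out = 355.4 + 342.6 + 60.71 = 758.6 mol.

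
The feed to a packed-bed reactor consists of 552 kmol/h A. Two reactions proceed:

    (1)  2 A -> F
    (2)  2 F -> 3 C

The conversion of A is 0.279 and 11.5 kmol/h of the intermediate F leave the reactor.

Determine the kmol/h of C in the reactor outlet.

Conversion of A: A consumed = 2ξ₁ = 0.279 × 552 → ξ₁ = 77 kmol/h.
F balance: n_F = 0 + 1ξ₁ − 2ξ₂ = 11.5 → ξ₂ = (1·77 − 11.5)/2 = 32.75 kmol/h.
Outlet amounts (n = n₀ + Σ ν·ξ):
  A: 552 − 2(77) = 398
  F: 0 + 1(77) − 2(32.75) = 11.5
  C: 0 + 3(32.75) = 98.26

98.3 kmol/h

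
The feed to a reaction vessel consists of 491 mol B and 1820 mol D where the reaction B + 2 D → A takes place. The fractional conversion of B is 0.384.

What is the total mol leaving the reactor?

1930 mol

B reacted = 0.384 × 491 = 188.5 mol; ν_B = −1, so ξ = 188.5/1 = 188.5 mol.
Outlet amounts (n = n₀ + ν ξ):
  B: 491 − 1(188.5) = 302.5
  D: 1820 − 2(188.5) = 1443
  A: 0 + 1(188.5) = 188.5
Total out = 302.5 + 1443 + 188.5 = 1934 mol.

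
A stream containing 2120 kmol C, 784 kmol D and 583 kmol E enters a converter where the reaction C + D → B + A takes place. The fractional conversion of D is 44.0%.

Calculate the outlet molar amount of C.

D reacted = 0.44 × 784 = 345 kmol; ν_D = −1, so ξ = 345/1 = 345 kmol.
Outlet amounts (n = n₀ + ν ξ):
  C: 2120 − 1(345) = 1775
  D: 784 − 1(345) = 439
  B: 0 + 1(345) = 345
  A: 0 + 1(345) = 345
  E: 583 (inert)

1780 kmol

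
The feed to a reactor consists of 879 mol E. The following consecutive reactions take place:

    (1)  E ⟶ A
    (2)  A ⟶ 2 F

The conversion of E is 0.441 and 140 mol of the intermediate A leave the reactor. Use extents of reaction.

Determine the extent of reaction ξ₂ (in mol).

ξ₂ = 248 mol

Conversion of E: E consumed = 1ξ₁ = 0.441 × 879 → ξ₁ = 387.6 mol.
A balance: n_A = 0 + 1ξ₁ − 1ξ₂ = 140 → ξ₂ = (1·387.6 − 140)/1 = 247.6 mol.
Outlet amounts (n = n₀ + Σ ν·ξ):
  E: 879 − 1(387.6) = 491.4
  A: 0 + 1(387.6) − 1(247.6) = 140
  F: 0 + 2(247.6) = 495.3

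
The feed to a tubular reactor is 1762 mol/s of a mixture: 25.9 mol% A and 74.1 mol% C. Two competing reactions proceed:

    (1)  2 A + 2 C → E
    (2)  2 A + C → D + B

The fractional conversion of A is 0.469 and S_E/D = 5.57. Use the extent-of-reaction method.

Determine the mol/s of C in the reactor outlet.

1110 mol/s

Conversion of A: A consumed = 0.469 × 456.4 = 214 mol/s = 2ξ₁ + 2ξ₂.
Selectivity: 1ξ₁ / (1ξ₂) = 5.57 → ξ₁ = 5.57 ξ₂.
Substitute: (2·5.57 + 2) ξ₂ = 214 → ξ₂ = 16.29 mol/s, ξ₁ = 90.73 mol/s.
Outlet amounts (n = n₀ + Σ ν·ξ):
  A: 456.4 − 2(90.73) − 2(16.29) = 242.3
  C: 1306 − 2(90.73) − 1(16.29) = 1108
  E: 0 + 1(90.73) = 90.73
  D: 0 + 1(16.29) = 16.29
  B: 0 + 1(16.29) = 16.29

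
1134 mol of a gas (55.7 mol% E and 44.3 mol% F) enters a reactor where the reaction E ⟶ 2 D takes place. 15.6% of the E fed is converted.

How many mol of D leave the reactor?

197 mol

E reacted = 0.156 × 631.6 = 98.54 mol; ν_E = −1, so ξ = 98.54/1 = 98.54 mol.
Outlet amounts (n = n₀ + ν ξ):
  E: 631.6 − 1(98.54) = 533.1
  D: 0 + 2(98.54) = 197.1
  F: 502.4 (inert)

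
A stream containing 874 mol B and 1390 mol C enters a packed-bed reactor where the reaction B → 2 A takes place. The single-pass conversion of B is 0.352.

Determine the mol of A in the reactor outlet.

B reacted = 0.352 × 874 = 307.6 mol; ν_B = −1, so ξ = 307.6/1 = 307.6 mol.
Outlet amounts (n = n₀ + ν ξ):
  B: 874 − 1(307.6) = 566.4
  A: 0 + 2(307.6) = 615.3
  C: 1390 (inert)

615 mol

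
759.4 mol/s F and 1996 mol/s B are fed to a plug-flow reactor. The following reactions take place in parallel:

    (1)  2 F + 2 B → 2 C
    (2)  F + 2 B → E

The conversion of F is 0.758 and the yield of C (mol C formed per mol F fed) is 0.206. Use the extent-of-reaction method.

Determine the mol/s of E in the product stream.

419 mol/s

Yield of C: 2ξ₁ / 759.4 = 0.206 → ξ₁ = 78.22 mol/s.
Conversion of F: 2ξ₁ + 1ξ₂ = 0.758 × 759.4 = 575.6 → ξ₂ = 419.2 mol/s.
Outlet amounts (n = n₀ + Σ ν·ξ):
  F: 759.4 − 2(78.22) − 1(419.2) = 183.8
  B: 1996 − 2(78.22) − 2(419.2) = 1001
  C: 0 + 2(78.22) = 156.4
  E: 0 + 1(419.2) = 419.2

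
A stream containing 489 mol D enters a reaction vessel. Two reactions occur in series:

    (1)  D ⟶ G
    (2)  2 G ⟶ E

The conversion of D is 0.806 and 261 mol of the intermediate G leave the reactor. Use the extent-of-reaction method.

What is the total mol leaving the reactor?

422 mol

Conversion of D: D consumed = 1ξ₁ = 0.806 × 489 → ξ₁ = 394.1 mol.
G balance: n_G = 0 + 1ξ₁ − 2ξ₂ = 261 → ξ₂ = (1·394.1 − 261)/2 = 66.57 mol.
Outlet amounts (n = n₀ + Σ ν·ξ):
  D: 489 − 1(394.1) = 94.87
  G: 0 + 1(394.1) − 2(66.57) = 261
  E: 0 + 1(66.57) = 66.57
Total out = 94.87 + 261 + 66.57 = 422.4 mol.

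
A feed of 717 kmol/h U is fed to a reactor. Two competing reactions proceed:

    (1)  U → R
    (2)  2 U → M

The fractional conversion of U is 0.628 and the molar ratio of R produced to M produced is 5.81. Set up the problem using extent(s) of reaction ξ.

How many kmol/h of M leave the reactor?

57.7 kmol/h

Conversion of U: U consumed = 0.628 × 717 = 450.3 kmol/h = 1ξ₁ + 2ξ₂.
Selectivity: 1ξ₁ / (1ξ₂) = 5.81 → ξ₁ = 5.81 ξ₂.
Substitute: (1·5.81 + 2) ξ₂ = 450.3 → ξ₂ = 57.65 kmol/h, ξ₁ = 335 kmol/h.
Outlet amounts (n = n₀ + Σ ν·ξ):
  U: 717 − 1(335) − 2(57.65) = 266.7
  R: 0 + 1(335) = 335
  M: 0 + 1(57.65) = 57.65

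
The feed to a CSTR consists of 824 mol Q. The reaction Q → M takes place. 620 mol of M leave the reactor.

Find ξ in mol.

ξ = 620 mol

For M: n = n₀ + 1ξ → 620 = 0 + 1ξ, giving ξ = 620 mol.
Outlet amounts (n = n₀ + ν ξ):
  Q: 824 − 1(620) = 204
  M: 0 + 1(620) = 620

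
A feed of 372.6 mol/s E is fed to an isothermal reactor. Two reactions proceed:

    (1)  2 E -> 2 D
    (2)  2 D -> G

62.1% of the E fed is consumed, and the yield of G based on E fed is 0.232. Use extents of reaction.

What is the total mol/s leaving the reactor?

286 mol/s

Conversion of E: E consumed = 2ξ₁ = 0.621 × 372.6 → ξ₁ = 115.7 mol/s.
Yield of G: 1ξ₂ / 372.6 = 0.232 → ξ₂ = 86.44 mol/s.
Outlet amounts (n = n₀ + Σ ν·ξ):
  E: 372.6 − 2(115.7) = 141.2
  D: 0 + 2(115.7) − 2(86.44) = 58.5
  G: 0 + 1(86.44) = 86.44
Total out = 141.2 + 58.5 + 86.44 = 286.2 mol/s.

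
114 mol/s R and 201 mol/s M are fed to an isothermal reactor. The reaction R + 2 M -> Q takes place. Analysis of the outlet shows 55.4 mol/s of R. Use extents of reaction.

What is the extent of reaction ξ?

For R: n = n₀ − 1ξ → 55.4 = 114 − 1ξ, giving ξ = 58.6 mol/s.
Outlet amounts (n = n₀ + ν ξ):
  R: 114 − 1(58.6) = 55.4
  M: 201 − 2(58.6) = 83.8
  Q: 0 + 1(58.6) = 58.6

ξ = 58.6 mol/s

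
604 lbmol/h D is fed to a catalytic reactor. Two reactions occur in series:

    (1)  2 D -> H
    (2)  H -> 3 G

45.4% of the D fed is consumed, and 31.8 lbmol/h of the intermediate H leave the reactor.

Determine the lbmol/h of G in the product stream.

Conversion of D: D consumed = 2ξ₁ = 0.454 × 604 → ξ₁ = 137.1 lbmol/h.
H balance: n_H = 0 + 1ξ₁ − 1ξ₂ = 31.8 → ξ₂ = (1·137.1 − 31.8)/1 = 105.3 lbmol/h.
Outlet amounts (n = n₀ + Σ ν·ξ):
  D: 604 − 2(137.1) = 329.8
  H: 0 + 1(137.1) − 1(105.3) = 31.8
  G: 0 + 3(105.3) = 315.9

316 lbmol/h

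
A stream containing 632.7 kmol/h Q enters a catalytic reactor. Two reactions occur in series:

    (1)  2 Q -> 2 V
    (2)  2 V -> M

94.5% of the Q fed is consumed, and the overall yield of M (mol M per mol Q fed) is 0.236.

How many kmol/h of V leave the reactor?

Conversion of Q: Q consumed = 2ξ₁ = 0.945 × 632.7 → ξ₁ = 299 kmol/h.
Yield of M: 1ξ₂ / 632.7 = 0.236 → ξ₂ = 149.3 kmol/h.
Outlet amounts (n = n₀ + Σ ν·ξ):
  Q: 632.7 − 2(299) = 34.8
  V: 0 + 2(299) − 2(149.3) = 299.3
  M: 0 + 1(149.3) = 149.3

299 kmol/h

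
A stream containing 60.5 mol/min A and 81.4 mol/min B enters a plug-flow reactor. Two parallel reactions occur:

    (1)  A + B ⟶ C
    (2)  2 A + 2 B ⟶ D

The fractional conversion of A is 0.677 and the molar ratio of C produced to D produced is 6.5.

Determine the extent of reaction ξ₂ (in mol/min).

ξ₂ = 4.82 mol/min

Conversion of A: A consumed = 0.677 × 60.5 = 40.96 mol/min = 1ξ₁ + 2ξ₂.
Selectivity: 1ξ₁ / (1ξ₂) = 6.5 → ξ₁ = 6.5 ξ₂.
Substitute: (1·6.5 + 2) ξ₂ = 40.96 → ξ₂ = 4.819 mol/min, ξ₁ = 31.32 mol/min.
Outlet amounts (n = n₀ + Σ ν·ξ):
  A: 60.5 − 1(31.32) − 2(4.819) = 19.54
  B: 81.4 − 1(31.32) − 2(4.819) = 40.44
  C: 0 + 1(31.32) = 31.32
  D: 0 + 1(4.819) = 4.819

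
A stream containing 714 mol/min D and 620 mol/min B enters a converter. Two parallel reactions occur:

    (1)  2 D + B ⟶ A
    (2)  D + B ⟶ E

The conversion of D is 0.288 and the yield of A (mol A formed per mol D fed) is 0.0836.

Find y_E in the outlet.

0.0764

Yield of A: 1ξ₁ / 714 = 0.0836 → ξ₁ = 59.69 mol/min.
Conversion of D: 2ξ₁ + 1ξ₂ = 0.288 × 714 = 205.6 → ξ₂ = 86.25 mol/min.
Outlet amounts (n = n₀ + Σ ν·ξ):
  D: 714 − 2(59.69) − 1(86.25) = 508.4
  B: 620 − 1(59.69) − 1(86.25) = 474.1
  A: 0 + 1(59.69) = 59.69
  E: 0 + 1(86.25) = 86.25
Total out = 1128 mol/min; y_E = 86.25 / 1128 = 0.07644.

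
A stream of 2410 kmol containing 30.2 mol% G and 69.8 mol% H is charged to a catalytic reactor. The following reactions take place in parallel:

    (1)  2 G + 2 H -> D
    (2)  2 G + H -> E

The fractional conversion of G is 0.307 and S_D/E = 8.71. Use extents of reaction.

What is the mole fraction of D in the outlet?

Conversion of G: G consumed = 0.307 × 727.8 = 223.4 kmol = 2ξ₁ + 2ξ₂.
Selectivity: 1ξ₁ / (1ξ₂) = 8.71 → ξ₁ = 8.71 ξ₂.
Substitute: (2·8.71 + 2) ξ₂ = 223.4 → ξ₂ = 11.51 kmol, ξ₁ = 100.2 kmol.
Outlet amounts (n = n₀ + Σ ν·ξ):
  G: 727.8 − 2(100.2) − 2(11.51) = 504.4
  H: 1682 − 2(100.2) − 1(11.51) = 1470
  D: 0 + 1(100.2) = 100.2
  E: 0 + 1(11.51) = 11.51
Total out = 2086 kmol; y_D = 100.2 / 2086 = 0.04803.

0.048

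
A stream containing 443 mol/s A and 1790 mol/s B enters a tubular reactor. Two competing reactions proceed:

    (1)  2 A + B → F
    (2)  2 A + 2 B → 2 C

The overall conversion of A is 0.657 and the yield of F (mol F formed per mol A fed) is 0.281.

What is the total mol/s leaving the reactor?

Yield of F: 1ξ₁ / 443 = 0.281 → ξ₁ = 124.5 mol/s.
Conversion of A: 2ξ₁ + 2ξ₂ = 0.657 × 443 = 291.1 → ξ₂ = 21.04 mol/s.
Outlet amounts (n = n₀ + Σ ν·ξ):
  A: 443 − 2(124.5) − 2(21.04) = 151.9
  B: 1790 − 1(124.5) − 2(21.04) = 1623
  F: 0 + 1(124.5) = 124.5
  C: 0 + 2(21.04) = 42.08
Total out = 151.9 + 1623 + 124.5 + 42.08 = 1942 mol/s.

1940 mol/s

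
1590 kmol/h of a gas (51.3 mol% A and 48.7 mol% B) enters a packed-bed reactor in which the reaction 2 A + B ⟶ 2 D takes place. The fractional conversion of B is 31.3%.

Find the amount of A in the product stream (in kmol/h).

B reacted = 0.313 × 774.3 = 242.4 kmol/h; ν_B = −1, so ξ = 242.4/1 = 242.4 kmol/h.
Outlet amounts (n = n₀ + ν ξ):
  A: 815.7 − 2(242.4) = 330.9
  B: 774.3 − 1(242.4) = 532
  D: 0 + 2(242.4) = 484.7

331 kmol/h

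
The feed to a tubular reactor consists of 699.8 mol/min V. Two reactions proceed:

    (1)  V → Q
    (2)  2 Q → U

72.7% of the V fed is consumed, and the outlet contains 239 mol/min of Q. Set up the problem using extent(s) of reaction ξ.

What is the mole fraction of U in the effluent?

Conversion of V: V consumed = 1ξ₁ = 0.727 × 699.8 → ξ₁ = 508.8 mol/min.
Q balance: n_Q = 0 + 1ξ₁ − 2ξ₂ = 239 → ξ₂ = (1·508.8 − 239)/2 = 134.9 mol/min.
Outlet amounts (n = n₀ + Σ ν·ξ):
  V: 699.8 − 1(508.8) = 191
  Q: 0 + 1(508.8) − 2(134.9) = 239
  U: 0 + 1(134.9) = 134.9
Total out = 564.9 mol/min; y_U = 134.9 / 564.9 = 0.2388.

0.239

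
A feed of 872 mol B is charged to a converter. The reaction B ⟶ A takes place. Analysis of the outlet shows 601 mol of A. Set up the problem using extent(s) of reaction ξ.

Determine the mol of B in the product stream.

271 mol

For A: n = n₀ + 1ξ → 601 = 0 + 1ξ, giving ξ = 601 mol.
Outlet amounts (n = n₀ + ν ξ):
  B: 872 − 1(601) = 271
  A: 0 + 1(601) = 601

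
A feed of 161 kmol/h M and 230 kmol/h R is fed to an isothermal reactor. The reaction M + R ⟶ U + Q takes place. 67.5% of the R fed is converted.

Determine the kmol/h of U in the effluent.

155 kmol/h

R reacted = 0.675 × 230 = 155.2 kmol/h; ν_R = −1, so ξ = 155.2/1 = 155.2 kmol/h.
Outlet amounts (n = n₀ + ν ξ):
  M: 161 − 1(155.2) = 5.75
  R: 230 − 1(155.2) = 74.75
  U: 0 + 1(155.2) = 155.2
  Q: 0 + 1(155.2) = 155.2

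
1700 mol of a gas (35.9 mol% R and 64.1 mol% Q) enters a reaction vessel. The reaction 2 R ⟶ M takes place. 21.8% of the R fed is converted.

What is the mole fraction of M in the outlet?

R reacted = 0.218 × 610.3 = 133 mol; ν_R = −2, so ξ = 133/2 = 66.52 mol.
Outlet amounts (n = n₀ + ν ξ):
  R: 610.3 − 2(66.52) = 477.3
  M: 0 + 1(66.52) = 66.52
  Q: 1090 (inert)
Total out = 1633 mol; y_M = 66.52 / 1633 = 0.04072.

0.0407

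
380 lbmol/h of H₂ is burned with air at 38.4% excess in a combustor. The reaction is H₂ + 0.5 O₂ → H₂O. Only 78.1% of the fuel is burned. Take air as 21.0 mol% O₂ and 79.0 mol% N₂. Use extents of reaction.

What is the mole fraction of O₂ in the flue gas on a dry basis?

0.0965

Stoichiometric O₂ = 0.5 × 380 = 190 lbmol/h; O₂ fed = 190 × 1.384 = 263 lbmol/h.
N₂ fed = 263 × 79/21 = 989.2 lbmol/h.
Fuel reacted = 0.781 × 380 → ξ = 296.8 lbmol/h.
Outlet (n = n₀ + ν ξ):
  H₂: 380 − 1(296.8) = 83.22
  O₂: 263 − 0.5(296.8) = 114.6
  N₂: 989.2 (inert)
  H₂O: 0 + 1(296.8) = 296.8
Dry total = 1187 lbmol/h; y_O₂ (dry) = 114.6 / 1187 = 0.09652.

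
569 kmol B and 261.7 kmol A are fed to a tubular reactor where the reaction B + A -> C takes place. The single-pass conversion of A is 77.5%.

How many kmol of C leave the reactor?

203 kmol

A reacted = 0.775 × 261.7 = 202.8 kmol; ν_A = −1, so ξ = 202.8/1 = 202.8 kmol.
Outlet amounts (n = n₀ + ν ξ):
  B: 569 − 1(202.8) = 366.2
  A: 261.7 − 1(202.8) = 58.88
  C: 0 + 1(202.8) = 202.8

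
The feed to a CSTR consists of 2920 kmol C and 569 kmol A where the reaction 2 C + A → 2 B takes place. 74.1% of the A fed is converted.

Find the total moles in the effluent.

3070 kmol

A reacted = 0.741 × 569 = 421.6 kmol; ν_A = −1, so ξ = 421.6/1 = 421.6 kmol.
Outlet amounts (n = n₀ + ν ξ):
  C: 2920 − 2(421.6) = 2077
  A: 569 − 1(421.6) = 147.4
  B: 0 + 2(421.6) = 843.3
Total out = 2077 + 147.4 + 843.3 = 3067 kmol.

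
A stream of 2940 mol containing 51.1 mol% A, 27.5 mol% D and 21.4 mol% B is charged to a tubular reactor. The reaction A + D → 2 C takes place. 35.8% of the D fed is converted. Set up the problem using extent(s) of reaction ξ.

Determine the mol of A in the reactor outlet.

D reacted = 0.358 × 808.5 = 289.4 mol; ν_D = −1, so ξ = 289.4/1 = 289.4 mol.
Outlet amounts (n = n₀ + ν ξ):
  A: 1502 − 1(289.4) = 1213
  D: 808.5 − 1(289.4) = 519.1
  C: 0 + 2(289.4) = 578.9
  B: 629.2 (inert)

1210 mol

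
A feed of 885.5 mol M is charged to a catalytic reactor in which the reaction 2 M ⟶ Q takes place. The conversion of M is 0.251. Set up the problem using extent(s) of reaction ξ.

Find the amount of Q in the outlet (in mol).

111 mol

M reacted = 0.251 × 885.5 = 222.3 mol; ν_M = −2, so ξ = 222.3/2 = 111.1 mol.
Outlet amounts (n = n₀ + ν ξ):
  M: 885.5 − 2(111.1) = 663.2
  Q: 0 + 1(111.1) = 111.1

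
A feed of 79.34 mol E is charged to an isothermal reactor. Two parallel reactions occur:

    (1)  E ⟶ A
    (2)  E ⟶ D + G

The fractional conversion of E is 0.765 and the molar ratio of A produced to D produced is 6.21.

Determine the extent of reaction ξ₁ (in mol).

ξ₁ = 52.3 mol

Conversion of E: E consumed = 0.765 × 79.34 = 60.7 mol = 1ξ₁ + 1ξ₂.
Selectivity: 1ξ₁ / (1ξ₂) = 6.21 → ξ₁ = 6.21 ξ₂.
Substitute: (1·6.21 + 1) ξ₂ = 60.7 → ξ₂ = 8.418 mol, ξ₁ = 52.28 mol.
Outlet amounts (n = n₀ + Σ ν·ξ):
  E: 79.34 − 1(52.28) − 1(8.418) = 18.64
  A: 0 + 1(52.28) = 52.28
  D: 0 + 1(8.418) = 8.418
  G: 0 + 1(8.418) = 8.418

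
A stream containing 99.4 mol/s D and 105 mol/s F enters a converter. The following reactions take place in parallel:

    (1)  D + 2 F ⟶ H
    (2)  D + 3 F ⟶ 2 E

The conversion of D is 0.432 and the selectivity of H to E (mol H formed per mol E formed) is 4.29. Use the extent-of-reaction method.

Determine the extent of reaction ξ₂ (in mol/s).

Conversion of D: D consumed = 0.432 × 99.4 = 42.94 mol/s = 1ξ₁ + 1ξ₂.
Selectivity: 1ξ₁ / (2ξ₂) = 4.29 → ξ₁ = 8.58 ξ₂.
Substitute: (1·8.58 + 1) ξ₂ = 42.94 → ξ₂ = 4.482 mol/s, ξ₁ = 38.46 mol/s.
Outlet amounts (n = n₀ + Σ ν·ξ):
  D: 99.4 − 1(38.46) − 1(4.482) = 56.46
  F: 105 − 2(38.46) − 3(4.482) = 14.64
  H: 0 + 1(38.46) = 38.46
  E: 0 + 2(4.482) = 8.965

ξ₂ = 4.48 mol/s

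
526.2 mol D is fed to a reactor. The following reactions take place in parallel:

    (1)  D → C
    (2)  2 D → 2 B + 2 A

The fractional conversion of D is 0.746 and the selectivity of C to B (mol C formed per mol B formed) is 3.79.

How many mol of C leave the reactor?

311 mol

Conversion of D: D consumed = 0.746 × 526.2 = 392.5 mol = 1ξ₁ + 2ξ₂.
Selectivity: 1ξ₁ / (2ξ₂) = 3.79 → ξ₁ = 7.58 ξ₂.
Substitute: (1·7.58 + 2) ξ₂ = 392.5 → ξ₂ = 40.98 mol, ξ₁ = 310.6 mol.
Outlet amounts (n = n₀ + Σ ν·ξ):
  D: 526.2 − 1(310.6) − 2(40.98) = 133.7
  C: 0 + 1(310.6) = 310.6
  B: 0 + 2(40.98) = 81.95
  A: 0 + 2(40.98) = 81.95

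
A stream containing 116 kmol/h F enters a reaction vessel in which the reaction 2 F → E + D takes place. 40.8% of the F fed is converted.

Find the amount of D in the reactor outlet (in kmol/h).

F reacted = 0.408 × 116 = 47.33 kmol/h; ν_F = −2, so ξ = 47.33/2 = 23.66 kmol/h.
Outlet amounts (n = n₀ + ν ξ):
  F: 116 − 2(23.66) = 68.67
  E: 0 + 1(23.66) = 23.66
  D: 0 + 1(23.66) = 23.66

23.7 kmol/h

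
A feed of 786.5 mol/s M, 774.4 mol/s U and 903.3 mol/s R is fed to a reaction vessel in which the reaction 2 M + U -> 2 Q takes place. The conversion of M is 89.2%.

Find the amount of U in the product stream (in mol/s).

424 mol/s

M reacted = 0.892 × 786.5 = 701.6 mol/s; ν_M = −2, so ξ = 701.6/2 = 350.8 mol/s.
Outlet amounts (n = n₀ + ν ξ):
  M: 786.5 − 2(350.8) = 84.94
  U: 774.4 − 1(350.8) = 423.6
  Q: 0 + 2(350.8) = 701.6
  R: 903.3 (inert)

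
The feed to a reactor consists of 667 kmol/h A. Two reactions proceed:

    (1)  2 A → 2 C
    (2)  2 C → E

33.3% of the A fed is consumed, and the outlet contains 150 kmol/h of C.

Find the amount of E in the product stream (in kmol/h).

36.1 kmol/h

Conversion of A: A consumed = 2ξ₁ = 0.333 × 667 → ξ₁ = 111.1 kmol/h.
C balance: n_C = 0 + 2ξ₁ − 2ξ₂ = 150 → ξ₂ = (2·111.1 − 150)/2 = 36.06 kmol/h.
Outlet amounts (n = n₀ + Σ ν·ξ):
  A: 667 − 2(111.1) = 444.9
  C: 0 + 2(111.1) − 2(36.06) = 150
  E: 0 + 1(36.06) = 36.06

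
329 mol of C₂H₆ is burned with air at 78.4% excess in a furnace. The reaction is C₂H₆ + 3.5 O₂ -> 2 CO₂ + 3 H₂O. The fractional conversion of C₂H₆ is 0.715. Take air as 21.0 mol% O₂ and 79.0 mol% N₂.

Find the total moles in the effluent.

Stoichiometric O₂ = 3.5 × 329 = 1152 mol; O₂ fed = 1152 × 1.784 = 2054 mol.
N₂ fed = 2054 × 79/21 = 7728 mol.
Fuel reacted = 0.715 × 329 → ξ = 235.2 mol.
Outlet (n = n₀ + ν ξ):
  C₂H₆: 329 − 1(235.2) = 93.77
  O₂: 2054 − 3.5(235.2) = 1231
  N₂: 7728 (inert)
  CO₂: 0 + 2(235.2) = 470.5
  H₂O: 0 + 3(235.2) = 705.7
Total out = 93.77 + 1231 + 7728 + 470.5 + 705.7 = 10230 mol.

10200 mol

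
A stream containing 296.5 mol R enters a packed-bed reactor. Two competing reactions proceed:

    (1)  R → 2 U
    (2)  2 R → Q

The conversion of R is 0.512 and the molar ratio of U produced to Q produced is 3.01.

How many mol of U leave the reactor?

130 mol

Conversion of R: R consumed = 0.512 × 296.5 = 151.8 mol = 1ξ₁ + 2ξ₂.
Selectivity: 2ξ₁ / (1ξ₂) = 3.01 → ξ₁ = 1.505 ξ₂.
Substitute: (1·1.505 + 2) ξ₂ = 151.8 → ξ₂ = 43.31 mol, ξ₁ = 65.18 mol.
Outlet amounts (n = n₀ + Σ ν·ξ):
  R: 296.5 − 1(65.18) − 2(43.31) = 144.7
  U: 0 + 2(65.18) = 130.4
  Q: 0 + 1(43.31) = 43.31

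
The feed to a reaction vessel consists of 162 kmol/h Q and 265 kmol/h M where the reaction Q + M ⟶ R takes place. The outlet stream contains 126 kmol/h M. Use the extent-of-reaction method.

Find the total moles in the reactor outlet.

For M: n = n₀ − 1ξ → 126 = 265 − 1ξ, giving ξ = 139 kmol/h.
Outlet amounts (n = n₀ + ν ξ):
  Q: 162 − 1(139) = 23
  M: 265 − 1(139) = 126
  R: 0 + 1(139) = 139
Total out = 23 + 126 + 139 = 288 kmol/h.

288 kmol/h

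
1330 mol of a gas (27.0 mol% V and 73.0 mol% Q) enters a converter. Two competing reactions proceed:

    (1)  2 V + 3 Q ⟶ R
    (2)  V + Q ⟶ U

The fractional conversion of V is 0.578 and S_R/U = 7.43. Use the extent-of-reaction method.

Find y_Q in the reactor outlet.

Conversion of V: V consumed = 0.578 × 359.1 = 207.6 mol = 2ξ₁ + 1ξ₂.
Selectivity: 1ξ₁ / (1ξ₂) = 7.43 → ξ₁ = 7.43 ξ₂.
Substitute: (2·7.43 + 1) ξ₂ = 207.6 → ξ₂ = 13.09 mol, ξ₁ = 97.24 mol.
Outlet amounts (n = n₀ + Σ ν·ξ):
  V: 359.1 − 2(97.24) − 1(13.09) = 151.5
  Q: 970.9 − 3(97.24) − 1(13.09) = 666.1
  R: 0 + 1(97.24) = 97.24
  U: 0 + 1(13.09) = 13.09
Total out = 928 mol; y_Q = 666.1 / 928 = 0.7178.

0.718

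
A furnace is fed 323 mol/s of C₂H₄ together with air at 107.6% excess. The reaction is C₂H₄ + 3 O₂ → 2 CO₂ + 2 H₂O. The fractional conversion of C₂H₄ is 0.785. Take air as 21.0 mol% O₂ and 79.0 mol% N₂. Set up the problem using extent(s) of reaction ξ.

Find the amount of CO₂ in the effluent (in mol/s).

507 mol/s

Stoichiometric O₂ = 3 × 323 = 969 mol/s; O₂ fed = 969 × 2.076 = 2012 mol/s.
N₂ fed = 2012 × 79/21 = 7568 mol/s.
Fuel reacted = 0.785 × 323 → ξ = 253.6 mol/s.
Outlet (n = n₀ + ν ξ):
  C₂H₄: 323 − 1(253.6) = 69.44
  O₂: 2012 − 3(253.6) = 1251
  N₂: 7568 (inert)
  CO₂: 0 + 2(253.6) = 507.1
  H₂O: 0 + 2(253.6) = 507.1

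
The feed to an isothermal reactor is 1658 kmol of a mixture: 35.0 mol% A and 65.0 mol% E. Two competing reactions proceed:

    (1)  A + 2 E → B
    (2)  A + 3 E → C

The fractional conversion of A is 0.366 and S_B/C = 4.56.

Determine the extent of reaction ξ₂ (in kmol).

ξ₂ = 38.2 kmol

Conversion of A: A consumed = 0.366 × 580.3 = 212.4 kmol = 1ξ₁ + 1ξ₂.
Selectivity: 1ξ₁ / (1ξ₂) = 4.56 → ξ₁ = 4.56 ξ₂.
Substitute: (1·4.56 + 1) ξ₂ = 212.4 → ξ₂ = 38.2 kmol, ξ₁ = 174.2 kmol.
Outlet amounts (n = n₀ + Σ ν·ξ):
  A: 580.3 − 1(174.2) − 1(38.2) = 367.9
  E: 1078 − 2(174.2) − 3(38.2) = 614.7
  B: 0 + 1(174.2) = 174.2
  C: 0 + 1(38.2) = 38.2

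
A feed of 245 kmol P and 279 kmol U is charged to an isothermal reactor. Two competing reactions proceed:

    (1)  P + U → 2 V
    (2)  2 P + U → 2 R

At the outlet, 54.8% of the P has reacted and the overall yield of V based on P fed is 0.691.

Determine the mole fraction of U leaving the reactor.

Yield of V: 2ξ₁ / 245 = 0.691 → ξ₁ = 84.65 kmol.
Conversion of P: 1ξ₁ + 2ξ₂ = 0.548 × 245 = 134.3 → ξ₂ = 24.81 kmol.
Outlet amounts (n = n₀ + Σ ν·ξ):
  P: 245 − 1(84.65) − 2(24.81) = 110.7
  U: 279 − 1(84.65) − 1(24.81) = 169.5
  V: 0 + 2(84.65) = 169.3
  R: 0 + 2(24.81) = 49.61
Total out = 499.2 kmol; y_U = 169.5 / 499.2 = 0.3396.

0.34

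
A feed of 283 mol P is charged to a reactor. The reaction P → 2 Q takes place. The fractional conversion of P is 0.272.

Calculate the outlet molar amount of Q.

154 mol

P reacted = 0.272 × 283 = 76.98 mol; ν_P = −1, so ξ = 76.98/1 = 76.98 mol.
Outlet amounts (n = n₀ + ν ξ):
  P: 283 − 1(76.98) = 206
  Q: 0 + 2(76.98) = 154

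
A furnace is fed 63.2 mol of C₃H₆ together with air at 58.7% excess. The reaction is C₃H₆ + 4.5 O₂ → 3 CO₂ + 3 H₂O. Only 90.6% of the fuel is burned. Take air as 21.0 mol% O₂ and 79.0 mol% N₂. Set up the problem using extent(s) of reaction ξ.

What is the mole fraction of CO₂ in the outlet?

0.0766

Stoichiometric O₂ = 4.5 × 63.2 = 284.4 mol; O₂ fed = 284.4 × 1.587 = 451.3 mol.
N₂ fed = 451.3 × 79/21 = 1698 mol.
Fuel reacted = 0.906 × 63.2 → ξ = 57.26 mol.
Outlet (n = n₀ + ν ξ):
  C₃H₆: 63.2 − 1(57.26) = 5.941
  O₂: 451.3 − 4.5(57.26) = 193.7
  N₂: 1698 (inert)
  CO₂: 0 + 3(57.26) = 171.8
  H₂O: 0 + 3(57.26) = 171.8
Total out = 2241 mol; y_CO₂ = 171.8 / 2241 = 0.07665.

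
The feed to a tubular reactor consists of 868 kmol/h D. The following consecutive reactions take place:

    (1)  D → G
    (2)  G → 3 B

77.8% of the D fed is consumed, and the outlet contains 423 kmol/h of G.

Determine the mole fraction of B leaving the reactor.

Conversion of D: D consumed = 1ξ₁ = 0.778 × 868 → ξ₁ = 675.3 kmol/h.
G balance: n_G = 0 + 1ξ₁ − 1ξ₂ = 423 → ξ₂ = (1·675.3 − 423)/1 = 252.3 kmol/h.
Outlet amounts (n = n₀ + Σ ν·ξ):
  D: 868 − 1(675.3) = 192.7
  G: 0 + 1(675.3) − 1(252.3) = 423
  B: 0 + 3(252.3) = 756.9
Total out = 1373 kmol/h; y_B = 756.9 / 1373 = 0.5514.

0.551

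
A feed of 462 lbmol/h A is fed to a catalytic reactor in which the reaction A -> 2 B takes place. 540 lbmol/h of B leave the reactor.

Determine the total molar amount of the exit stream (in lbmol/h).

732 lbmol/h

For B: n = n₀ + 2ξ → 540 = 0 + 2ξ, giving ξ = 270 lbmol/h.
Outlet amounts (n = n₀ + ν ξ):
  A: 462 − 1(270) = 192
  B: 0 + 2(270) = 540
Total out = 192 + 540 = 732 lbmol/h.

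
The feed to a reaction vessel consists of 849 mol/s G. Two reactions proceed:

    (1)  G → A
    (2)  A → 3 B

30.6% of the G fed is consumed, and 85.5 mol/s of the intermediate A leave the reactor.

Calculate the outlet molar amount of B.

Conversion of G: G consumed = 1ξ₁ = 0.306 × 849 → ξ₁ = 259.8 mol/s.
A balance: n_A = 0 + 1ξ₁ − 1ξ₂ = 85.5 → ξ₂ = (1·259.8 − 85.5)/1 = 174.3 mol/s.
Outlet amounts (n = n₀ + Σ ν·ξ):
  G: 849 − 1(259.8) = 589.2
  A: 0 + 1(259.8) − 1(174.3) = 85.5
  B: 0 + 3(174.3) = 522.9

523 mol/s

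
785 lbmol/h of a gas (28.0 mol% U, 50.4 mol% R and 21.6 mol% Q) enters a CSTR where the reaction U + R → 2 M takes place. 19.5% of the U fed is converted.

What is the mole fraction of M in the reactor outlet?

0.109

U reacted = 0.195 × 219.8 = 42.86 lbmol/h; ν_U = −1, so ξ = 42.86/1 = 42.86 lbmol/h.
Outlet amounts (n = n₀ + ν ξ):
  U: 219.8 − 1(42.86) = 176.9
  R: 395.6 − 1(42.86) = 352.8
  M: 0 + 2(42.86) = 85.72
  Q: 169.6 (inert)
Total out = 785 lbmol/h; y_M = 85.72 / 785 = 0.1092.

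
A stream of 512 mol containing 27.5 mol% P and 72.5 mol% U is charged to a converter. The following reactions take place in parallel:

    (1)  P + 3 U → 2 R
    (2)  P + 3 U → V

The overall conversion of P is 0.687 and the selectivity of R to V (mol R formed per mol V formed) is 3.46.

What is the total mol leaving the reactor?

283 mol

Conversion of P: P consumed = 0.687 × 140.8 = 96.73 mol = 1ξ₁ + 1ξ₂.
Selectivity: 2ξ₁ / (1ξ₂) = 3.46 → ξ₁ = 1.73 ξ₂.
Substitute: (1·1.73 + 1) ξ₂ = 96.73 → ξ₂ = 35.43 mol, ξ₁ = 61.3 mol.
Outlet amounts (n = n₀ + Σ ν·ξ):
  P: 140.8 − 1(61.3) − 1(35.43) = 44.07
  U: 371.2 − 3(61.3) − 3(35.43) = 81.01
  R: 0 + 2(61.3) = 122.6
  V: 0 + 1(35.43) = 35.43
Total out = 44.07 + 81.01 + 122.6 + 35.43 = 283.1 mol.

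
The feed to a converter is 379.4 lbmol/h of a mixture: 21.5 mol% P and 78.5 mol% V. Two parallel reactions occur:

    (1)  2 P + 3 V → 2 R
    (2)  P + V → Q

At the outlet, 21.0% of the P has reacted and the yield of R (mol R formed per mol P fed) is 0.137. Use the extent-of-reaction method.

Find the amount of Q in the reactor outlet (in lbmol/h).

5.95 lbmol/h

Yield of R: 2ξ₁ / 81.57 = 0.137 → ξ₁ = 5.588 lbmol/h.
Conversion of P: 2ξ₁ + 1ξ₂ = 0.21 × 81.57 = 17.13 → ξ₂ = 5.955 lbmol/h.
Outlet amounts (n = n₀ + Σ ν·ξ):
  P: 81.57 − 2(5.588) − 1(5.955) = 64.44
  V: 297.8 − 3(5.588) − 1(5.955) = 275.1
  R: 0 + 2(5.588) = 11.18
  Q: 0 + 1(5.955) = 5.955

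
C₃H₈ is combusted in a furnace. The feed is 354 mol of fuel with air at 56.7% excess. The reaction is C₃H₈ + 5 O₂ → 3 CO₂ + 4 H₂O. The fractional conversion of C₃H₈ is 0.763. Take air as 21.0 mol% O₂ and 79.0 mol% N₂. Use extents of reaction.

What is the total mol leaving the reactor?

Stoichiometric O₂ = 5 × 354 = 1770 mol; O₂ fed = 1770 × 1.567 = 2774 mol.
N₂ fed = 2774 × 79/21 = 10430 mol.
Fuel reacted = 0.763 × 354 → ξ = 270.1 mol.
Outlet (n = n₀ + ν ξ):
  C₃H₈: 354 − 1(270.1) = 83.9
  O₂: 2774 − 5(270.1) = 1423
  N₂: 10430 (inert)
  CO₂: 0 + 3(270.1) = 810.3
  H₂O: 0 + 4(270.1) = 1080
Total out = 83.9 + 1423 + 10430 + 810.3 + 1080 = 13830 mol.

13800 mol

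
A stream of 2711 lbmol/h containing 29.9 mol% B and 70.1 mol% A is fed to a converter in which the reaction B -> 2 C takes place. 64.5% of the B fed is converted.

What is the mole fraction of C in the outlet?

B reacted = 0.645 × 810.6 = 522.8 lbmol/h; ν_B = −1, so ξ = 522.8/1 = 522.8 lbmol/h.
Outlet amounts (n = n₀ + ν ξ):
  B: 810.6 − 1(522.8) = 287.8
  C: 0 + 2(522.8) = 1046
  A: 1900 (inert)
Total out = 3234 lbmol/h; y_C = 1046 / 3234 = 0.3234.

0.323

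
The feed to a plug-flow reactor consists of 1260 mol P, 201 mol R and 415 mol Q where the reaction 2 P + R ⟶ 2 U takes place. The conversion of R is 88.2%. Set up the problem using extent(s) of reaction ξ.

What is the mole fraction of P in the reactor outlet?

R reacted = 0.882 × 201 = 177.3 mol; ν_R = −1, so ξ = 177.3/1 = 177.3 mol.
Outlet amounts (n = n₀ + ν ξ):
  P: 1260 − 2(177.3) = 905.4
  R: 201 − 1(177.3) = 23.72
  U: 0 + 2(177.3) = 354.6
  Q: 415 (inert)
Total out = 1699 mol; y_P = 905.4 / 1699 = 0.533.

0.533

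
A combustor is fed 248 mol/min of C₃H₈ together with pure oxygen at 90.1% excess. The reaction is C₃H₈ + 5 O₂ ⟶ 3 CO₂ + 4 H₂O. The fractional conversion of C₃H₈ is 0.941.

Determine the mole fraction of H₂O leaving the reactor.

Stoichiometric O₂ = 5 × 248 = 1240 mol/min; O₂ fed = 1240 × 1.901 = 2357 mol/min.
Fuel reacted = 0.941 × 248 → ξ = 233.4 mol/min.
Outlet (n = n₀ + ν ξ):
  C₃H₈: 248 − 1(233.4) = 14.63
  O₂: 2357 − 5(233.4) = 1190
  CO₂: 0 + 3(233.4) = 700.1
  H₂O: 0 + 4(233.4) = 933.5
Total out = 2839 mol/min; y_H₂O = 933.5 / 2839 = 0.3288.

0.329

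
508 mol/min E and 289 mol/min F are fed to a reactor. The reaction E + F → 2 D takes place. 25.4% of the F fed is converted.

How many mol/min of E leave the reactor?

435 mol/min

F reacted = 0.254 × 289 = 73.41 mol/min; ν_F = −1, so ξ = 73.41/1 = 73.41 mol/min.
Outlet amounts (n = n₀ + ν ξ):
  E: 508 − 1(73.41) = 434.6
  F: 289 − 1(73.41) = 215.6
  D: 0 + 2(73.41) = 146.8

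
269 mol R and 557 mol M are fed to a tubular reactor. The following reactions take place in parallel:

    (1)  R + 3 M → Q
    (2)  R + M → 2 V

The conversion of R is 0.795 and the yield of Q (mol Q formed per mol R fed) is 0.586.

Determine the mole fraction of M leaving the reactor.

0.0789

Yield of Q: 1ξ₁ / 269 = 0.586 → ξ₁ = 157.6 mol.
Conversion of R: 1ξ₁ + 1ξ₂ = 0.795 × 269 = 213.9 → ξ₂ = 56.22 mol.
Outlet amounts (n = n₀ + Σ ν·ξ):
  R: 269 − 1(157.6) − 1(56.22) = 55.14
  M: 557 − 3(157.6) − 1(56.22) = 27.88
  Q: 0 + 1(157.6) = 157.6
  V: 0 + 2(56.22) = 112.4
Total out = 353.1 mol; y_M = 27.88 / 353.1 = 0.07895.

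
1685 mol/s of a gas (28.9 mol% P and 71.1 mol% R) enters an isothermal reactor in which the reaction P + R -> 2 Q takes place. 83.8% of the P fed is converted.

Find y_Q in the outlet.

P reacted = 0.838 × 487 = 408.1 mol/s; ν_P = −1, so ξ = 408.1/1 = 408.1 mol/s.
Outlet amounts (n = n₀ + ν ξ):
  P: 487 − 1(408.1) = 78.89
  R: 1198 − 1(408.1) = 790
  Q: 0 + 2(408.1) = 816.2
Total out = 1685 mol/s; y_Q = 816.2 / 1685 = 0.4844.

0.484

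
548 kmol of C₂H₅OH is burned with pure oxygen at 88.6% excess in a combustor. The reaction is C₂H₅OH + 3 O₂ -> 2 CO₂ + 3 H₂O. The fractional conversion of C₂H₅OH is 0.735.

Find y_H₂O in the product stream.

Stoichiometric O₂ = 3 × 548 = 1644 kmol; O₂ fed = 1644 × 1.886 = 3101 kmol.
Fuel reacted = 0.735 × 548 → ξ = 402.8 kmol.
Outlet (n = n₀ + ν ξ):
  C₂H₅OH: 548 − 1(402.8) = 145.2
  O₂: 3101 − 3(402.8) = 1892
  CO₂: 0 + 2(402.8) = 805.6
  H₂O: 0 + 3(402.8) = 1208
Total out = 4051 kmol; y_H₂O = 1208 / 4051 = 0.2983.

0.298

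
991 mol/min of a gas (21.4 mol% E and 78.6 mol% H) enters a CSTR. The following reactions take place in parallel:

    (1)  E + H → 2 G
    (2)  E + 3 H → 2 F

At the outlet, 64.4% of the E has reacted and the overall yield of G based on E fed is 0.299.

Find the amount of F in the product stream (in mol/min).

Yield of G: 2ξ₁ / 212.1 = 0.299 → ξ₁ = 31.71 mol/min.
Conversion of E: 1ξ₁ + 1ξ₂ = 0.644 × 212.1 = 136.6 → ξ₂ = 104.9 mol/min.
Outlet amounts (n = n₀ + Σ ν·ξ):
  E: 212.1 − 1(31.71) − 1(104.9) = 75.5
  H: 778.9 − 1(31.71) − 3(104.9) = 432.6
  G: 0 + 2(31.71) = 63.41
  F: 0 + 2(104.9) = 209.7

210 mol/min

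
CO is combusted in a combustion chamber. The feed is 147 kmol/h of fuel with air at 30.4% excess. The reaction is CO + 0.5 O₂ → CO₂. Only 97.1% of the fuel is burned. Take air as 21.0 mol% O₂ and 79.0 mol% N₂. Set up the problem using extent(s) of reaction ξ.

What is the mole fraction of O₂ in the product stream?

0.046

Stoichiometric O₂ = 0.5 × 147 = 73.5 kmol/h; O₂ fed = 73.5 × 1.304 = 95.84 kmol/h.
N₂ fed = 95.84 × 79/21 = 360.6 kmol/h.
Fuel reacted = 0.971 × 147 → ξ = 142.7 kmol/h.
Outlet (n = n₀ + ν ξ):
  CO: 147 − 1(142.7) = 4.263
  O₂: 95.84 − 0.5(142.7) = 24.48
  N₂: 360.6 (inert)
  CO₂: 0 + 1(142.7) = 142.7
Total out = 532 kmol/h; y_O₂ = 24.48 / 532 = 0.046.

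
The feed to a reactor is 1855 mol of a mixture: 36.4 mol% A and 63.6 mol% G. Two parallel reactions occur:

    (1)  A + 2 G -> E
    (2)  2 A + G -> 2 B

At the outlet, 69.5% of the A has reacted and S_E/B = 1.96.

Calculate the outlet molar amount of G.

479 mol

Conversion of A: A consumed = 0.695 × 675.2 = 469.3 mol = 1ξ₁ + 2ξ₂.
Selectivity: 1ξ₁ / (2ξ₂) = 1.96 → ξ₁ = 3.92 ξ₂.
Substitute: (1·3.92 + 2) ξ₂ = 469.3 → ξ₂ = 79.27 mol, ξ₁ = 310.7 mol.
Outlet amounts (n = n₀ + Σ ν·ξ):
  A: 675.2 − 1(310.7) − 2(79.27) = 205.9
  G: 1180 − 2(310.7) − 1(79.27) = 479
  E: 0 + 1(310.7) = 310.7
  B: 0 + 2(79.27) = 158.5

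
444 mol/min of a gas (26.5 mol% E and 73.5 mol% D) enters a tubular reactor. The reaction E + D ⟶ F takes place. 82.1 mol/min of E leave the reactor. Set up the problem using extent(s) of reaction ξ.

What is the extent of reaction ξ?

ξ = 35.6 mol/min

For E: n = n₀ − 1ξ → 82.1 = 117.7 − 1ξ, giving ξ = 35.56 mol/min.
Outlet amounts (n = n₀ + ν ξ):
  E: 117.7 − 1(35.56) = 82.1
  D: 326.3 − 1(35.56) = 290.8
  F: 0 + 1(35.56) = 35.56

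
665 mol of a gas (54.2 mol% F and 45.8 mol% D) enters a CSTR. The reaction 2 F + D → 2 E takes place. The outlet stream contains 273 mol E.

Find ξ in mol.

For E: n = n₀ + 2ξ → 273 = 0 + 2ξ, giving ξ = 136.5 mol.
Outlet amounts (n = n₀ + ν ξ):
  F: 360.4 − 2(136.5) = 87.43
  D: 304.6 − 1(136.5) = 168.1
  E: 0 + 2(136.5) = 273

ξ = 136 mol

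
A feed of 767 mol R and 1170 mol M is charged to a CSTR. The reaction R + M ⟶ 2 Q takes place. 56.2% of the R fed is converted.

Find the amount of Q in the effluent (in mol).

862 mol

R reacted = 0.562 × 767 = 431.1 mol; ν_R = −1, so ξ = 431.1/1 = 431.1 mol.
Outlet amounts (n = n₀ + ν ξ):
  R: 767 − 1(431.1) = 335.9
  M: 1170 − 1(431.1) = 738.9
  Q: 0 + 2(431.1) = 862.1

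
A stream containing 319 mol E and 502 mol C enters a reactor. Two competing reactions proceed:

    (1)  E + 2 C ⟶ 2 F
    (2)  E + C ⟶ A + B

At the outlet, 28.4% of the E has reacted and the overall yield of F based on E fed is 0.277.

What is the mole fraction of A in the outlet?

0.0597

Yield of F: 2ξ₁ / 319 = 0.277 → ξ₁ = 44.18 mol.
Conversion of E: 1ξ₁ + 1ξ₂ = 0.284 × 319 = 90.6 → ξ₂ = 46.41 mol.
Outlet amounts (n = n₀ + Σ ν·ξ):
  E: 319 − 1(44.18) − 1(46.41) = 228.4
  C: 502 − 2(44.18) − 1(46.41) = 367.2
  F: 0 + 2(44.18) = 88.36
  A: 0 + 1(46.41) = 46.41
  B: 0 + 1(46.41) = 46.41
Total out = 776.8 mol; y_A = 46.41 / 776.8 = 0.05975.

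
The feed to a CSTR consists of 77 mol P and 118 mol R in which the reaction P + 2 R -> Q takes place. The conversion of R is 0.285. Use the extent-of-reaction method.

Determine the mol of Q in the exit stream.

16.8 mol

R reacted = 0.285 × 118 = 33.63 mol; ν_R = −2, so ξ = 33.63/2 = 16.81 mol.
Outlet amounts (n = n₀ + ν ξ):
  P: 77 − 1(16.81) = 60.19
  R: 118 − 2(16.81) = 84.37
  Q: 0 + 1(16.81) = 16.81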